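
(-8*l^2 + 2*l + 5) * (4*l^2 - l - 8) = -32*l^4 + 16*l^3 + 82*l^2 - 21*l - 40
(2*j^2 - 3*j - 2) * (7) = 14*j^2 - 21*j - 14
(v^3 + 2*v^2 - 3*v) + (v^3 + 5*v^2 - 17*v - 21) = 2*v^3 + 7*v^2 - 20*v - 21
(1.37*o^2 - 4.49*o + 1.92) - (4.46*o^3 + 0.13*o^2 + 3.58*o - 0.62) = -4.46*o^3 + 1.24*o^2 - 8.07*o + 2.54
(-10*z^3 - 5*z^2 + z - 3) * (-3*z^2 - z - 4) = 30*z^5 + 25*z^4 + 42*z^3 + 28*z^2 - z + 12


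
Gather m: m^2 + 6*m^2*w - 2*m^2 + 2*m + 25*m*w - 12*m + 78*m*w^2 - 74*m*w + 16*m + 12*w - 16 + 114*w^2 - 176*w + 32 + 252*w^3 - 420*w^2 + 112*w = m^2*(6*w - 1) + m*(78*w^2 - 49*w + 6) + 252*w^3 - 306*w^2 - 52*w + 16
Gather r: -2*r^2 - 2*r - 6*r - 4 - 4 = -2*r^2 - 8*r - 8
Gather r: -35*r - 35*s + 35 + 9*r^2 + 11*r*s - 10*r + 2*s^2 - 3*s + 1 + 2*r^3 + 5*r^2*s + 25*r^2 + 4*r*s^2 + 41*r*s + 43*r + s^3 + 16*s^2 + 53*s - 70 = 2*r^3 + r^2*(5*s + 34) + r*(4*s^2 + 52*s - 2) + s^3 + 18*s^2 + 15*s - 34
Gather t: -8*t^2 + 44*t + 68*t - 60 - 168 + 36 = -8*t^2 + 112*t - 192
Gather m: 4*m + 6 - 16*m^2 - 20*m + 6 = -16*m^2 - 16*m + 12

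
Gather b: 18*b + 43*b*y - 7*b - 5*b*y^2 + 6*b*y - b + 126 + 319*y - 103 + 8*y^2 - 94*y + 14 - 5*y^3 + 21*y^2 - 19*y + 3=b*(-5*y^2 + 49*y + 10) - 5*y^3 + 29*y^2 + 206*y + 40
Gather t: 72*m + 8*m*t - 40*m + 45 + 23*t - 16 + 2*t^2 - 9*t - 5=32*m + 2*t^2 + t*(8*m + 14) + 24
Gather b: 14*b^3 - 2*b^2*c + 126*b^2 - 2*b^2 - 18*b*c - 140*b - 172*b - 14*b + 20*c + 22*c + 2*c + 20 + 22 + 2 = 14*b^3 + b^2*(124 - 2*c) + b*(-18*c - 326) + 44*c + 44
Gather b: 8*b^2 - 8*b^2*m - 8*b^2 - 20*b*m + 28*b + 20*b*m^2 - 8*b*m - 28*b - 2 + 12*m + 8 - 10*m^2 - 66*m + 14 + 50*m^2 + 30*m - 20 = -8*b^2*m + b*(20*m^2 - 28*m) + 40*m^2 - 24*m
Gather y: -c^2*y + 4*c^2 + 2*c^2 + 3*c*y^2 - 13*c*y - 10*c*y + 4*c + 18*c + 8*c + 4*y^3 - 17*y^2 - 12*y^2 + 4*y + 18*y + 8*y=6*c^2 + 30*c + 4*y^3 + y^2*(3*c - 29) + y*(-c^2 - 23*c + 30)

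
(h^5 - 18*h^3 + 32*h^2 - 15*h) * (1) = h^5 - 18*h^3 + 32*h^2 - 15*h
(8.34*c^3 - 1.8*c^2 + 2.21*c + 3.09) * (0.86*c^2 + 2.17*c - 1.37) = 7.1724*c^5 + 16.5498*c^4 - 13.4312*c^3 + 9.9191*c^2 + 3.6776*c - 4.2333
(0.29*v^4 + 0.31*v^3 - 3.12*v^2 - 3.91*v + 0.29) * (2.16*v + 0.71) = 0.6264*v^5 + 0.8755*v^4 - 6.5191*v^3 - 10.6608*v^2 - 2.1497*v + 0.2059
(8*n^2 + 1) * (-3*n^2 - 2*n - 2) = -24*n^4 - 16*n^3 - 19*n^2 - 2*n - 2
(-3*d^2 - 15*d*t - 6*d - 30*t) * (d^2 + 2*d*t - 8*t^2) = -3*d^4 - 21*d^3*t - 6*d^3 - 6*d^2*t^2 - 42*d^2*t + 120*d*t^3 - 12*d*t^2 + 240*t^3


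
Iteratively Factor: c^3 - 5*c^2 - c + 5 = (c - 5)*(c^2 - 1) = (c - 5)*(c + 1)*(c - 1)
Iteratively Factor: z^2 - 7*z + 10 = (z - 5)*(z - 2)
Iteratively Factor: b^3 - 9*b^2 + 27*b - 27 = (b - 3)*(b^2 - 6*b + 9) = (b - 3)^2*(b - 3)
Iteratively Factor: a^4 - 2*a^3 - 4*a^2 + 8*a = (a - 2)*(a^3 - 4*a) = (a - 2)^2*(a^2 + 2*a) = (a - 2)^2*(a + 2)*(a)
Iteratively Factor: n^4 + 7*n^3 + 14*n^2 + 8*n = (n + 4)*(n^3 + 3*n^2 + 2*n) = n*(n + 4)*(n^2 + 3*n + 2) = n*(n + 1)*(n + 4)*(n + 2)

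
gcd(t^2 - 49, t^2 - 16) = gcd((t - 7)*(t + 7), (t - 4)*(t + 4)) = 1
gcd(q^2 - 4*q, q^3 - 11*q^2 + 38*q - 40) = q - 4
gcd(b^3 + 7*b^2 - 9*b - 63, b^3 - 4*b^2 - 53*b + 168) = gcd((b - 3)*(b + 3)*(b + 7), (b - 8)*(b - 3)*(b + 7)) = b^2 + 4*b - 21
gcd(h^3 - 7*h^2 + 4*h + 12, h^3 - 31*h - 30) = h^2 - 5*h - 6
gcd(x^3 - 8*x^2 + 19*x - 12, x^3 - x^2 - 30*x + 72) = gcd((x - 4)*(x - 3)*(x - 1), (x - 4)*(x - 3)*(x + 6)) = x^2 - 7*x + 12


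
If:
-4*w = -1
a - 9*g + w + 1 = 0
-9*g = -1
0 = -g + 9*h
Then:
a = -1/4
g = 1/9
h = 1/81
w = 1/4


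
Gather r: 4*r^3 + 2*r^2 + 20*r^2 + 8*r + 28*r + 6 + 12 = 4*r^3 + 22*r^2 + 36*r + 18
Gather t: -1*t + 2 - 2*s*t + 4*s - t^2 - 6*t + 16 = 4*s - t^2 + t*(-2*s - 7) + 18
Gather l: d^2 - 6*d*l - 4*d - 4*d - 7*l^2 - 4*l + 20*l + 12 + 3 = d^2 - 8*d - 7*l^2 + l*(16 - 6*d) + 15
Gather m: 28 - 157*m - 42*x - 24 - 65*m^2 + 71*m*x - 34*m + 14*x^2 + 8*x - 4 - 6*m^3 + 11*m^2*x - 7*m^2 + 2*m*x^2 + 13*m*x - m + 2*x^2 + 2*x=-6*m^3 + m^2*(11*x - 72) + m*(2*x^2 + 84*x - 192) + 16*x^2 - 32*x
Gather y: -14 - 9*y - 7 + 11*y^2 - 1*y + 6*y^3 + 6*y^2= 6*y^3 + 17*y^2 - 10*y - 21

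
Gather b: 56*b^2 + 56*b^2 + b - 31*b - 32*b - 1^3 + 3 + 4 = 112*b^2 - 62*b + 6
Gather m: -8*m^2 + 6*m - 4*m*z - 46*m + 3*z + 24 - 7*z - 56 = -8*m^2 + m*(-4*z - 40) - 4*z - 32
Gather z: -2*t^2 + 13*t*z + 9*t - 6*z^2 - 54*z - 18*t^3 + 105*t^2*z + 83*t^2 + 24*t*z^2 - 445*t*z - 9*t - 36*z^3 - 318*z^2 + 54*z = -18*t^3 + 81*t^2 - 36*z^3 + z^2*(24*t - 324) + z*(105*t^2 - 432*t)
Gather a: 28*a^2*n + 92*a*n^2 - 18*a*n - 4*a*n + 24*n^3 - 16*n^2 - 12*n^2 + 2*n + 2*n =28*a^2*n + a*(92*n^2 - 22*n) + 24*n^3 - 28*n^2 + 4*n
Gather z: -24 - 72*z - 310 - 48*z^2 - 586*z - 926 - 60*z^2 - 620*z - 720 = -108*z^2 - 1278*z - 1980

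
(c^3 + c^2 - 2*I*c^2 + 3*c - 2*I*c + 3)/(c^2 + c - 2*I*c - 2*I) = (c^2 - 2*I*c + 3)/(c - 2*I)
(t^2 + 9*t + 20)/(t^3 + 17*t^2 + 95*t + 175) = (t + 4)/(t^2 + 12*t + 35)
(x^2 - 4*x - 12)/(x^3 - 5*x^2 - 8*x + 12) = 1/(x - 1)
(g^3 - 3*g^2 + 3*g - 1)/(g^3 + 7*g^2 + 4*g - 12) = (g^2 - 2*g + 1)/(g^2 + 8*g + 12)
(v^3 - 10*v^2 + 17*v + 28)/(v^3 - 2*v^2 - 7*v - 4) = (v - 7)/(v + 1)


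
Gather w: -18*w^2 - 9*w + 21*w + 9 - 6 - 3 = -18*w^2 + 12*w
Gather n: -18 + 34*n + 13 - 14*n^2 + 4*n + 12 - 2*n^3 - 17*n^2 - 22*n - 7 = -2*n^3 - 31*n^2 + 16*n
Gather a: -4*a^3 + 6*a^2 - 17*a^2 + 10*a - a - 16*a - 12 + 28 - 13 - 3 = -4*a^3 - 11*a^2 - 7*a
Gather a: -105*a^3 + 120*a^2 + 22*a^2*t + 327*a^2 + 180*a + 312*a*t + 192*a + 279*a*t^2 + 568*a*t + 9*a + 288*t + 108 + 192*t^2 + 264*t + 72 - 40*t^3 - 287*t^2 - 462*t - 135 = -105*a^3 + a^2*(22*t + 447) + a*(279*t^2 + 880*t + 381) - 40*t^3 - 95*t^2 + 90*t + 45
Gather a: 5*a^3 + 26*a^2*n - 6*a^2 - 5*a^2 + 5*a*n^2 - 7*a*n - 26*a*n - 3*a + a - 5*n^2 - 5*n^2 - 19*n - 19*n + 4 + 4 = 5*a^3 + a^2*(26*n - 11) + a*(5*n^2 - 33*n - 2) - 10*n^2 - 38*n + 8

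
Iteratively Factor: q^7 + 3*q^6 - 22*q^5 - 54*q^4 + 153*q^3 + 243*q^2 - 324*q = (q - 3)*(q^6 + 6*q^5 - 4*q^4 - 66*q^3 - 45*q^2 + 108*q) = (q - 3)^2*(q^5 + 9*q^4 + 23*q^3 + 3*q^2 - 36*q) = (q - 3)^2*(q + 4)*(q^4 + 5*q^3 + 3*q^2 - 9*q) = (q - 3)^2*(q + 3)*(q + 4)*(q^3 + 2*q^2 - 3*q) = q*(q - 3)^2*(q + 3)*(q + 4)*(q^2 + 2*q - 3) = q*(q - 3)^2*(q + 3)^2*(q + 4)*(q - 1)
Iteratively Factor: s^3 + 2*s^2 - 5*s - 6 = (s + 1)*(s^2 + s - 6) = (s - 2)*(s + 1)*(s + 3)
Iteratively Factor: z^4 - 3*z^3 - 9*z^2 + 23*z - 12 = (z - 1)*(z^3 - 2*z^2 - 11*z + 12) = (z - 1)*(z + 3)*(z^2 - 5*z + 4) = (z - 4)*(z - 1)*(z + 3)*(z - 1)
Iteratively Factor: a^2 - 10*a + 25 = (a - 5)*(a - 5)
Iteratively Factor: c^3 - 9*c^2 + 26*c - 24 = (c - 3)*(c^2 - 6*c + 8) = (c - 3)*(c - 2)*(c - 4)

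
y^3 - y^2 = y^2*(y - 1)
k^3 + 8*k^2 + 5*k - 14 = (k - 1)*(k + 2)*(k + 7)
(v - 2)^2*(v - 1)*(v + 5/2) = v^4 - 5*v^3/2 - 9*v^2/2 + 16*v - 10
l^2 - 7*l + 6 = (l - 6)*(l - 1)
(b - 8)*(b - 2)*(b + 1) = b^3 - 9*b^2 + 6*b + 16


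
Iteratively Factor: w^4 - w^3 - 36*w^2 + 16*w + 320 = (w + 4)*(w^3 - 5*w^2 - 16*w + 80) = (w - 4)*(w + 4)*(w^2 - w - 20) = (w - 5)*(w - 4)*(w + 4)*(w + 4)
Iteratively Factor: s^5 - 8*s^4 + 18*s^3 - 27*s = (s - 3)*(s^4 - 5*s^3 + 3*s^2 + 9*s) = (s - 3)*(s + 1)*(s^3 - 6*s^2 + 9*s) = s*(s - 3)*(s + 1)*(s^2 - 6*s + 9) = s*(s - 3)^2*(s + 1)*(s - 3)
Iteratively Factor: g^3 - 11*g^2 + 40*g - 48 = (g - 4)*(g^2 - 7*g + 12) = (g - 4)^2*(g - 3)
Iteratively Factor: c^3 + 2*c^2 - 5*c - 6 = (c + 3)*(c^2 - c - 2) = (c + 1)*(c + 3)*(c - 2)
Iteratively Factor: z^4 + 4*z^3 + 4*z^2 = (z)*(z^3 + 4*z^2 + 4*z) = z*(z + 2)*(z^2 + 2*z) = z*(z + 2)^2*(z)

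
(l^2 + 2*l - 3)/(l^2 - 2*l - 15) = (l - 1)/(l - 5)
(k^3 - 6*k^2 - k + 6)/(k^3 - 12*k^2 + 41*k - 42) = (k^3 - 6*k^2 - k + 6)/(k^3 - 12*k^2 + 41*k - 42)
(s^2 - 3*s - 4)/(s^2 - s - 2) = (s - 4)/(s - 2)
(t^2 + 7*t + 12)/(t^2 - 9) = (t + 4)/(t - 3)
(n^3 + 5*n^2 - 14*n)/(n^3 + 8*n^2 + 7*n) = (n - 2)/(n + 1)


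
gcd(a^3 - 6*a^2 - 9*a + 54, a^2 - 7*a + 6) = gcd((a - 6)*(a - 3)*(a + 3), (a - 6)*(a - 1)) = a - 6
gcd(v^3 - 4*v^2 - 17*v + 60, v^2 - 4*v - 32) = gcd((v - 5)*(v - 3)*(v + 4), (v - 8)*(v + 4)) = v + 4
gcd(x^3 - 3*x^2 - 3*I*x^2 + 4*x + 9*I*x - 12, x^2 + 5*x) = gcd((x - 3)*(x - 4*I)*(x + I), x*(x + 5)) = 1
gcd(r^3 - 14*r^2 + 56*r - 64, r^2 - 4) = r - 2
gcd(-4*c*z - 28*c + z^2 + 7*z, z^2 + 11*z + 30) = 1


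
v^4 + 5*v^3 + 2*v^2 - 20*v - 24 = (v - 2)*(v + 2)^2*(v + 3)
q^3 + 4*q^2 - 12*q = q*(q - 2)*(q + 6)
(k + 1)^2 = k^2 + 2*k + 1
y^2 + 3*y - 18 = (y - 3)*(y + 6)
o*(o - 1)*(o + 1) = o^3 - o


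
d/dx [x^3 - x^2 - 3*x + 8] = 3*x^2 - 2*x - 3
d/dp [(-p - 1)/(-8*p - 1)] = -7/(8*p + 1)^2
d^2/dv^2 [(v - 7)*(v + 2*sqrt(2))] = 2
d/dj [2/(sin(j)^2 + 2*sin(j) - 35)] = -4*(sin(j) + 1)*cos(j)/(sin(j)^2 + 2*sin(j) - 35)^2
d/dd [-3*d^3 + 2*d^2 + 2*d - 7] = -9*d^2 + 4*d + 2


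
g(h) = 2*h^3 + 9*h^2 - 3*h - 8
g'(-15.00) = 1077.00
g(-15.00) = -4688.00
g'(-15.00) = 1077.00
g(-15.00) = -4688.00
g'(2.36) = 72.90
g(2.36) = 61.33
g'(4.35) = 188.84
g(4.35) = 313.88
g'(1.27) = 29.54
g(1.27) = 6.80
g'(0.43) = 5.85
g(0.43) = -7.47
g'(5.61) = 286.81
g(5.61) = 611.54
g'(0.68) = 12.01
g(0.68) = -5.25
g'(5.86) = 308.52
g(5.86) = 685.94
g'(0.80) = 15.24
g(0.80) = -3.62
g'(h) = 6*h^2 + 18*h - 3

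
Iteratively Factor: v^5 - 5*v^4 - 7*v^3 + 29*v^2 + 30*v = (v + 1)*(v^4 - 6*v^3 - v^2 + 30*v) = (v + 1)*(v + 2)*(v^3 - 8*v^2 + 15*v) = v*(v + 1)*(v + 2)*(v^2 - 8*v + 15) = v*(v - 5)*(v + 1)*(v + 2)*(v - 3)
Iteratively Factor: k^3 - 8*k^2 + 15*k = (k - 3)*(k^2 - 5*k) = (k - 5)*(k - 3)*(k)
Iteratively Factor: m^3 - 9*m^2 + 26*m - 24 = (m - 2)*(m^2 - 7*m + 12) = (m - 3)*(m - 2)*(m - 4)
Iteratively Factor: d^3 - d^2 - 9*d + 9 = (d + 3)*(d^2 - 4*d + 3) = (d - 3)*(d + 3)*(d - 1)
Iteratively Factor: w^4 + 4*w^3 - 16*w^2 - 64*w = (w + 4)*(w^3 - 16*w) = (w - 4)*(w + 4)*(w^2 + 4*w) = w*(w - 4)*(w + 4)*(w + 4)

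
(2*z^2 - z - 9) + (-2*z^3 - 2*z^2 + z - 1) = -2*z^3 - 10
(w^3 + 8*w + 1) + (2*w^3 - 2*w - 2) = 3*w^3 + 6*w - 1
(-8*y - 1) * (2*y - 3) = -16*y^2 + 22*y + 3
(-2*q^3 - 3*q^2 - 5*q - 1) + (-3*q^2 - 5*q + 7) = -2*q^3 - 6*q^2 - 10*q + 6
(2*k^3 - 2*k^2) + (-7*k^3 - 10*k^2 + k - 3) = -5*k^3 - 12*k^2 + k - 3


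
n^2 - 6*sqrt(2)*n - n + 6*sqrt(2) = (n - 1)*(n - 6*sqrt(2))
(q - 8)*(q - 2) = q^2 - 10*q + 16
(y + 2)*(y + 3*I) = y^2 + 2*y + 3*I*y + 6*I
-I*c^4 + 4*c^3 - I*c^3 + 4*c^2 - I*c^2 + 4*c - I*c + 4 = (c - I)*(c + I)*(c + 4*I)*(-I*c - I)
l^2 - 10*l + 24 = (l - 6)*(l - 4)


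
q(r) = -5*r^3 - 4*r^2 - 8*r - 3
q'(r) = -15*r^2 - 8*r - 8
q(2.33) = -106.60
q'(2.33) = -108.07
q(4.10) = -447.64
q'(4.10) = -292.95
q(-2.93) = 111.87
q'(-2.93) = -113.33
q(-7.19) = 1706.21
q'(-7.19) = -725.92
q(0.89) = -16.81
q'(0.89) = -27.00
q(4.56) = -596.75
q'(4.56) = -356.38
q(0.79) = -14.28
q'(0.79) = -23.68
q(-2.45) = 66.12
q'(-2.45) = -78.44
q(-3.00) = 120.00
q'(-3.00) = -119.00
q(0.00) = -3.00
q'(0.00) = -8.00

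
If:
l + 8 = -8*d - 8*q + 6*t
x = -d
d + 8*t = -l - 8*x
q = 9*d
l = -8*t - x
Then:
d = 0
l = -32/7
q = 0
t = 4/7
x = 0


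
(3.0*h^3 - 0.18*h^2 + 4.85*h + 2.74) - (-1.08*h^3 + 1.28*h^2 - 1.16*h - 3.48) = 4.08*h^3 - 1.46*h^2 + 6.01*h + 6.22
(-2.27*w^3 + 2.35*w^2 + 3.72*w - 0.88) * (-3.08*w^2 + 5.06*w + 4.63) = 6.9916*w^5 - 18.7242*w^4 - 10.0767*w^3 + 32.4141*w^2 + 12.7708*w - 4.0744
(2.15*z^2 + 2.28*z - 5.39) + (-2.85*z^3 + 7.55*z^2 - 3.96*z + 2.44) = -2.85*z^3 + 9.7*z^2 - 1.68*z - 2.95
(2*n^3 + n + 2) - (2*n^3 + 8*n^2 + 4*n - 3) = -8*n^2 - 3*n + 5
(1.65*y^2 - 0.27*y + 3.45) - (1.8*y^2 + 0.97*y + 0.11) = -0.15*y^2 - 1.24*y + 3.34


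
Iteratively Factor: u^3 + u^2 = (u + 1)*(u^2) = u*(u + 1)*(u)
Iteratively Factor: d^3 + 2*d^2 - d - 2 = (d - 1)*(d^2 + 3*d + 2) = (d - 1)*(d + 2)*(d + 1)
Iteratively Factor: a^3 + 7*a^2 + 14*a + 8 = (a + 4)*(a^2 + 3*a + 2) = (a + 2)*(a + 4)*(a + 1)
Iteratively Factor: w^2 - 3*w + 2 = (w - 1)*(w - 2)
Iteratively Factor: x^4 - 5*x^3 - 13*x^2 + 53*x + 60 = (x - 4)*(x^3 - x^2 - 17*x - 15) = (x - 4)*(x + 3)*(x^2 - 4*x - 5) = (x - 4)*(x + 1)*(x + 3)*(x - 5)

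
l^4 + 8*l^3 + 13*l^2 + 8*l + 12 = (l + 2)*(l + 6)*(l - I)*(l + I)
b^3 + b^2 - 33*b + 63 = (b - 3)^2*(b + 7)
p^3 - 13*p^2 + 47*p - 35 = (p - 7)*(p - 5)*(p - 1)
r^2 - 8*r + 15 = (r - 5)*(r - 3)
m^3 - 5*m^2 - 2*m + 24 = (m - 4)*(m - 3)*(m + 2)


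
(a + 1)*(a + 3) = a^2 + 4*a + 3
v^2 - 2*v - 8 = (v - 4)*(v + 2)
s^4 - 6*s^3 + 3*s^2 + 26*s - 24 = (s - 4)*(s - 3)*(s - 1)*(s + 2)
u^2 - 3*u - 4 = (u - 4)*(u + 1)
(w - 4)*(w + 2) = w^2 - 2*w - 8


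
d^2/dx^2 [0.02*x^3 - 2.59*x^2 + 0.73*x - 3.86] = 0.12*x - 5.18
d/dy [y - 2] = 1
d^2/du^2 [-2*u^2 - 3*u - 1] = -4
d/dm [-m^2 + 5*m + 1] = 5 - 2*m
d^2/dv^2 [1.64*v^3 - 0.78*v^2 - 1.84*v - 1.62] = 9.84*v - 1.56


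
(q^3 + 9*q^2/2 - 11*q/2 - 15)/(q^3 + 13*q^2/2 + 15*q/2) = (q - 2)/q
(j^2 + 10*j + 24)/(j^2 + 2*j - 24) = (j + 4)/(j - 4)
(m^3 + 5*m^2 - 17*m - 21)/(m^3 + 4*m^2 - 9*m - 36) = (m^2 + 8*m + 7)/(m^2 + 7*m + 12)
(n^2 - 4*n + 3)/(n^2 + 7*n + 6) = (n^2 - 4*n + 3)/(n^2 + 7*n + 6)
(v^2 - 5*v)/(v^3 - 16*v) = (v - 5)/(v^2 - 16)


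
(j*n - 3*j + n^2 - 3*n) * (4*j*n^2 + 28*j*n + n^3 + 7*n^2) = 4*j^2*n^3 + 16*j^2*n^2 - 84*j^2*n + 5*j*n^4 + 20*j*n^3 - 105*j*n^2 + n^5 + 4*n^4 - 21*n^3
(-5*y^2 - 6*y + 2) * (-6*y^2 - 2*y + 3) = 30*y^4 + 46*y^3 - 15*y^2 - 22*y + 6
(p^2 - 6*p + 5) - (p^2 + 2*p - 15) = 20 - 8*p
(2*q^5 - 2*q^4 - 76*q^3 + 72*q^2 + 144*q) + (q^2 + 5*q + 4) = 2*q^5 - 2*q^4 - 76*q^3 + 73*q^2 + 149*q + 4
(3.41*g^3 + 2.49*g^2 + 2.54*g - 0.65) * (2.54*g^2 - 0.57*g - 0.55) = 8.6614*g^5 + 4.3809*g^4 + 3.1568*g^3 - 4.4683*g^2 - 1.0265*g + 0.3575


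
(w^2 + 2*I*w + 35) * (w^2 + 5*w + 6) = w^4 + 5*w^3 + 2*I*w^3 + 41*w^2 + 10*I*w^2 + 175*w + 12*I*w + 210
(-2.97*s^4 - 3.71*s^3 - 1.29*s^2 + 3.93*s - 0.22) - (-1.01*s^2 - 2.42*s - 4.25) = -2.97*s^4 - 3.71*s^3 - 0.28*s^2 + 6.35*s + 4.03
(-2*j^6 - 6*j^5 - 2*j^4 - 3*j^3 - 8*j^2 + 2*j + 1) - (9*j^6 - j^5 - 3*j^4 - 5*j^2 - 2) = -11*j^6 - 5*j^5 + j^4 - 3*j^3 - 3*j^2 + 2*j + 3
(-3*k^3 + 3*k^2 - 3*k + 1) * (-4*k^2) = 12*k^5 - 12*k^4 + 12*k^3 - 4*k^2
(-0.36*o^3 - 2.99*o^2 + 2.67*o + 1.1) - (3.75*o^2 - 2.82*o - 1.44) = -0.36*o^3 - 6.74*o^2 + 5.49*o + 2.54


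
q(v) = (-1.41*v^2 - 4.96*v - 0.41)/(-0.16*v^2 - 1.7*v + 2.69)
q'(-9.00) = 7.32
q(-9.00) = -13.91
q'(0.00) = -1.94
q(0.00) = -0.15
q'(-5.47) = 1.47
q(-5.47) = -2.15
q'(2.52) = -3.42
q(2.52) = 8.38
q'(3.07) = -1.39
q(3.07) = 7.17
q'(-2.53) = 0.44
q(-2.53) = 0.52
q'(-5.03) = 1.26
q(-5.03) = -1.55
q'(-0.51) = -0.78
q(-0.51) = 0.50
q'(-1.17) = -0.14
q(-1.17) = 0.78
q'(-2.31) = 0.37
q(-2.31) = 0.61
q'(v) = (-2.82*v - 4.96)/(-0.16*v^2 - 1.7*v + 2.69) + (0.32*v + 1.7)*(-1.41*v^2 - 4.96*v - 0.41)/(-0.16*v^2 - 1.7*v + 2.69)^2 = (1.6034*v^2 - 7.717*v - 14.0394)/(0.0256*v^4 + 0.544*v^3 + 2.0292*v^2 - 9.146*v + 7.2361)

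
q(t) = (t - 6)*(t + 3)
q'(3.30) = 3.60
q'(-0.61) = -4.22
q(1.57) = -20.25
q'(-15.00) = -33.00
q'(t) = 2*t - 3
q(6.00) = 0.00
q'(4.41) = 5.82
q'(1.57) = 0.14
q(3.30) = -17.01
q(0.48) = -19.21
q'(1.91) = 0.82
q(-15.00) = 252.00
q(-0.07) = -17.79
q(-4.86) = 20.20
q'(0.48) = -2.04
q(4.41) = -11.78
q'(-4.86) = -12.72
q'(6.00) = 9.00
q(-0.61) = -15.80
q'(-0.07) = -3.14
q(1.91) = -20.08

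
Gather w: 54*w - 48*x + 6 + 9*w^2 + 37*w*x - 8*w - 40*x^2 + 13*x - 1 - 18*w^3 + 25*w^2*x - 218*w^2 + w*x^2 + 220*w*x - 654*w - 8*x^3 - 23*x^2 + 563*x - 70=-18*w^3 + w^2*(25*x - 209) + w*(x^2 + 257*x - 608) - 8*x^3 - 63*x^2 + 528*x - 65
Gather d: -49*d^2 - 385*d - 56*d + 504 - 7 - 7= -49*d^2 - 441*d + 490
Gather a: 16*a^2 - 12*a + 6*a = 16*a^2 - 6*a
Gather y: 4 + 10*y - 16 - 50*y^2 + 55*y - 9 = -50*y^2 + 65*y - 21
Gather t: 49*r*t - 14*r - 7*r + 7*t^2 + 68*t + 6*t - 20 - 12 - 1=-21*r + 7*t^2 + t*(49*r + 74) - 33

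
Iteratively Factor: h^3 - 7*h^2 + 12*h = (h)*(h^2 - 7*h + 12) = h*(h - 3)*(h - 4)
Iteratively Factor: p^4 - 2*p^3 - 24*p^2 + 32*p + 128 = (p - 4)*(p^3 + 2*p^2 - 16*p - 32) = (p - 4)*(p + 2)*(p^2 - 16) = (p - 4)*(p + 2)*(p + 4)*(p - 4)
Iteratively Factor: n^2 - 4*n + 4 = (n - 2)*(n - 2)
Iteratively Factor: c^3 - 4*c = (c - 2)*(c^2 + 2*c) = c*(c - 2)*(c + 2)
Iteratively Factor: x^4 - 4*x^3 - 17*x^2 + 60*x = (x - 3)*(x^3 - x^2 - 20*x) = (x - 5)*(x - 3)*(x^2 + 4*x) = x*(x - 5)*(x - 3)*(x + 4)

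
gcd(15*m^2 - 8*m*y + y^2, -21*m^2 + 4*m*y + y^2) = -3*m + y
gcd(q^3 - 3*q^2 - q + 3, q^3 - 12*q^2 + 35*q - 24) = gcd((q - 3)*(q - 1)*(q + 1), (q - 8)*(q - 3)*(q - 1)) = q^2 - 4*q + 3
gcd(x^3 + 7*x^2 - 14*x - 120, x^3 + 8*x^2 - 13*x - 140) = x^2 + x - 20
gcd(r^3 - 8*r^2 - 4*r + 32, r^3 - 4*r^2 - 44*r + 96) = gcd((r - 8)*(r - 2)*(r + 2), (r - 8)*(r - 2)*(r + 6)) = r^2 - 10*r + 16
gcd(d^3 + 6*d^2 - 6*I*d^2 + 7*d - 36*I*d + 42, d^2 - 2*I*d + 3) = d + I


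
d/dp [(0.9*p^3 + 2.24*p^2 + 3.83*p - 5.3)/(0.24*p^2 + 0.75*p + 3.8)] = (0.216*p^4 + 1.35*p^3 + 11.0208*p^2 + 19.568*p + 18.529)/(0.0576*p^4 + 0.36*p^3 + 2.3865*p^2 + 5.7*p + 14.44)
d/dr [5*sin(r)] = 5*cos(r)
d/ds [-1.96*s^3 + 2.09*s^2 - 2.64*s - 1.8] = -5.88*s^2 + 4.18*s - 2.64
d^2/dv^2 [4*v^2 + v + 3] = 8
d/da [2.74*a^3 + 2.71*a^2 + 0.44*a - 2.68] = 8.22*a^2 + 5.42*a + 0.44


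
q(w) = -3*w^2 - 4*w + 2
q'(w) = -6*w - 4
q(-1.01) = 2.98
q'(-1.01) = 2.06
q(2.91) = -35.04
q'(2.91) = -21.46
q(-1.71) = 0.07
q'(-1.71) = 6.26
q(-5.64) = -70.87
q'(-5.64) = 29.84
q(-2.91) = -11.76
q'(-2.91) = 13.46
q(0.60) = -1.48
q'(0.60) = -7.60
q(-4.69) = -45.23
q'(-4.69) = 24.14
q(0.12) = 1.48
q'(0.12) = -4.72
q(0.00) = 2.00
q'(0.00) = -4.00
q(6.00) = -130.00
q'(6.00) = -40.00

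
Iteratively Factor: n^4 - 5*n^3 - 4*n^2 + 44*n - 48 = (n - 2)*(n^3 - 3*n^2 - 10*n + 24) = (n - 4)*(n - 2)*(n^2 + n - 6) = (n - 4)*(n - 2)^2*(n + 3)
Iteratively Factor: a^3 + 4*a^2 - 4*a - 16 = (a + 2)*(a^2 + 2*a - 8) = (a - 2)*(a + 2)*(a + 4)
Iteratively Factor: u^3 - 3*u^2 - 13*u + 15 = (u - 5)*(u^2 + 2*u - 3) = (u - 5)*(u - 1)*(u + 3)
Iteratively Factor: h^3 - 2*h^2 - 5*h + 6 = (h + 2)*(h^2 - 4*h + 3) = (h - 1)*(h + 2)*(h - 3)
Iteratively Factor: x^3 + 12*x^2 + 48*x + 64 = (x + 4)*(x^2 + 8*x + 16) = (x + 4)^2*(x + 4)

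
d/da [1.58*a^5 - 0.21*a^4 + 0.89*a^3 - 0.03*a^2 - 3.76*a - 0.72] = 7.9*a^4 - 0.84*a^3 + 2.67*a^2 - 0.06*a - 3.76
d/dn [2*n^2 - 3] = 4*n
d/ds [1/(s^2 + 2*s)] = 2*(-s - 1)/(s^2*(s + 2)^2)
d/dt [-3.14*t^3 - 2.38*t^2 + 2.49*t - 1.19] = -9.42*t^2 - 4.76*t + 2.49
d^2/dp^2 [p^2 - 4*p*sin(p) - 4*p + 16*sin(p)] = 4*p*sin(p) - 16*sin(p) - 8*cos(p) + 2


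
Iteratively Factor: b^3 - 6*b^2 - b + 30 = (b - 5)*(b^2 - b - 6) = (b - 5)*(b - 3)*(b + 2)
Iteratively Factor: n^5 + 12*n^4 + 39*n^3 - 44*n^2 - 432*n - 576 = (n + 4)*(n^4 + 8*n^3 + 7*n^2 - 72*n - 144) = (n + 4)^2*(n^3 + 4*n^2 - 9*n - 36) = (n + 4)^3*(n^2 - 9) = (n - 3)*(n + 4)^3*(n + 3)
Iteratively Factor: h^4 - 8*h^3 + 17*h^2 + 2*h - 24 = (h - 4)*(h^3 - 4*h^2 + h + 6) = (h - 4)*(h - 3)*(h^2 - h - 2) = (h - 4)*(h - 3)*(h + 1)*(h - 2)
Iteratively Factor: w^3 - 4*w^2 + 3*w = (w)*(w^2 - 4*w + 3) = w*(w - 1)*(w - 3)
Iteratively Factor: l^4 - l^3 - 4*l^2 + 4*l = (l - 1)*(l^3 - 4*l) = l*(l - 1)*(l^2 - 4) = l*(l - 1)*(l + 2)*(l - 2)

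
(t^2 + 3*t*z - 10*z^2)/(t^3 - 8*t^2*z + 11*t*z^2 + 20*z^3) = (t^2 + 3*t*z - 10*z^2)/(t^3 - 8*t^2*z + 11*t*z^2 + 20*z^3)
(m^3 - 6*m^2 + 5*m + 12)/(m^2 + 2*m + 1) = (m^2 - 7*m + 12)/(m + 1)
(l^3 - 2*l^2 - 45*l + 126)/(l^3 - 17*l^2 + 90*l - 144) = (l + 7)/(l - 8)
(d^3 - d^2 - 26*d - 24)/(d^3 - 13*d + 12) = (d^2 - 5*d - 6)/(d^2 - 4*d + 3)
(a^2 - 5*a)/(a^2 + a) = (a - 5)/(a + 1)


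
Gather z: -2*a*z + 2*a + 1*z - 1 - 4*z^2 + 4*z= 2*a - 4*z^2 + z*(5 - 2*a) - 1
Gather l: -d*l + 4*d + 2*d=-d*l + 6*d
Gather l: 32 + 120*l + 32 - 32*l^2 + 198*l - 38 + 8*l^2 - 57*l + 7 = -24*l^2 + 261*l + 33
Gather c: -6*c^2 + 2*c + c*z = -6*c^2 + c*(z + 2)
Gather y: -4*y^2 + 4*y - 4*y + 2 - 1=1 - 4*y^2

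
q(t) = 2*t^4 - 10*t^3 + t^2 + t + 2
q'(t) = 8*t^3 - 30*t^2 + 2*t + 1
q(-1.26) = 27.37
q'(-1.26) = -65.15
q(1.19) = -8.23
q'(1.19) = -25.62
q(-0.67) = 5.19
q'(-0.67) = -16.21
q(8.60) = 4664.16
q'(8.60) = 2887.85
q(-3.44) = 697.54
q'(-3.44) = -686.55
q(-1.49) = 45.67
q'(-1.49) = -95.05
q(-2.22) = 162.70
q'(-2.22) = -238.82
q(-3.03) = 454.91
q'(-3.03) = -503.03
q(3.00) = -94.00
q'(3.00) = -47.00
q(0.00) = 2.00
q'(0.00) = 1.00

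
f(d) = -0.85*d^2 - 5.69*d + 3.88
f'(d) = -1.7*d - 5.69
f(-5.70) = 8.70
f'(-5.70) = 4.00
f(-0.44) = 6.22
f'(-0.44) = -4.94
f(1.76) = -8.77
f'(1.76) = -8.68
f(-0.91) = 8.35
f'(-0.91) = -4.14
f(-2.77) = 13.12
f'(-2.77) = -0.98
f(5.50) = -53.13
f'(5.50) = -15.04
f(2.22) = -12.94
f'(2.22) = -9.46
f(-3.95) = 13.09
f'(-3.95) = 1.02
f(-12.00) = -50.24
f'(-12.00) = 14.71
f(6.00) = -60.86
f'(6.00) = -15.89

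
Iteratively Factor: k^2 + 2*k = (k + 2)*(k)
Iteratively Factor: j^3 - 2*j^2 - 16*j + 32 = (j - 4)*(j^2 + 2*j - 8) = (j - 4)*(j + 4)*(j - 2)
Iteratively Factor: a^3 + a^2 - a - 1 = (a + 1)*(a^2 - 1) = (a - 1)*(a + 1)*(a + 1)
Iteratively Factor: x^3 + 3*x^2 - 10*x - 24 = (x + 4)*(x^2 - x - 6) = (x - 3)*(x + 4)*(x + 2)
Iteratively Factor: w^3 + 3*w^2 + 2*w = (w + 1)*(w^2 + 2*w) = w*(w + 1)*(w + 2)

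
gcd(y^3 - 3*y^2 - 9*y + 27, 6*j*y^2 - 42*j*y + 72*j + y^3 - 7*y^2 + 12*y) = y - 3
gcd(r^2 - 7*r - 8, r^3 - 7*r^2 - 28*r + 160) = r - 8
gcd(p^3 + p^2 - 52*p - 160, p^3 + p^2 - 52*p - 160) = p^3 + p^2 - 52*p - 160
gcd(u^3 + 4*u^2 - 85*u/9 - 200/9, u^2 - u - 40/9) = u^2 - u - 40/9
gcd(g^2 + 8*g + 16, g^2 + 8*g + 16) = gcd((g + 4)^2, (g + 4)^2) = g^2 + 8*g + 16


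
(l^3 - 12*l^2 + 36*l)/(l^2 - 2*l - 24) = l*(l - 6)/(l + 4)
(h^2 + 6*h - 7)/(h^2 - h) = (h + 7)/h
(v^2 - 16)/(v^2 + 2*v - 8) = (v - 4)/(v - 2)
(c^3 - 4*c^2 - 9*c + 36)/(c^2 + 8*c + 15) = (c^2 - 7*c + 12)/(c + 5)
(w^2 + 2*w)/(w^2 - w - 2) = w*(w + 2)/(w^2 - w - 2)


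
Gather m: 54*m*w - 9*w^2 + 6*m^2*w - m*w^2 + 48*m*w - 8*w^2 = 6*m^2*w + m*(-w^2 + 102*w) - 17*w^2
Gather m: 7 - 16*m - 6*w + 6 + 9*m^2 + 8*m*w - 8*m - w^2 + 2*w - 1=9*m^2 + m*(8*w - 24) - w^2 - 4*w + 12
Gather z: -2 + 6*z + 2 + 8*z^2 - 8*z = 8*z^2 - 2*z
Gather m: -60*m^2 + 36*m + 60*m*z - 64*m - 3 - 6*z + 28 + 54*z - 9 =-60*m^2 + m*(60*z - 28) + 48*z + 16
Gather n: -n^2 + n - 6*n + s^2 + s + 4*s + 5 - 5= -n^2 - 5*n + s^2 + 5*s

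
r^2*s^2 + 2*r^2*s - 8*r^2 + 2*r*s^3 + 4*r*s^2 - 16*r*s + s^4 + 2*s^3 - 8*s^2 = (r + s)^2*(s - 2)*(s + 4)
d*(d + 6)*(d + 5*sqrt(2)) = d^3 + 6*d^2 + 5*sqrt(2)*d^2 + 30*sqrt(2)*d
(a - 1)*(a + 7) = a^2 + 6*a - 7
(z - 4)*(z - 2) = z^2 - 6*z + 8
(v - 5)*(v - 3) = v^2 - 8*v + 15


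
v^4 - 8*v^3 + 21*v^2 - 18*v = v*(v - 3)^2*(v - 2)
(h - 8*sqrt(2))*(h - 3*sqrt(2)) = h^2 - 11*sqrt(2)*h + 48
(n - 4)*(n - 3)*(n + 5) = n^3 - 2*n^2 - 23*n + 60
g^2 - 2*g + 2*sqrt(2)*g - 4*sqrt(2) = (g - 2)*(g + 2*sqrt(2))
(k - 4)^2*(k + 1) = k^3 - 7*k^2 + 8*k + 16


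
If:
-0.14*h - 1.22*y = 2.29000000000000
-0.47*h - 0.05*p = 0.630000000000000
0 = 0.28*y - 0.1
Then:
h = -19.47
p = 170.41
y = 0.36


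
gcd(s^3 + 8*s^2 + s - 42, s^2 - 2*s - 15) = s + 3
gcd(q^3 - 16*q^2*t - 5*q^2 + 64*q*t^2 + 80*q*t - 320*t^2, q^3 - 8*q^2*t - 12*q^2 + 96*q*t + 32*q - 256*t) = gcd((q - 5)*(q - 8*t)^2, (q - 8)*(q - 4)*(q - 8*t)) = q - 8*t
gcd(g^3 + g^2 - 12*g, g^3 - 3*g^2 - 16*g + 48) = g^2 + g - 12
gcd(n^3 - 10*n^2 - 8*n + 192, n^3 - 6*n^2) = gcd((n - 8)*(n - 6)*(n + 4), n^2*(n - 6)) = n - 6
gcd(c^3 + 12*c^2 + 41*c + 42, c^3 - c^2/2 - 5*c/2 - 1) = 1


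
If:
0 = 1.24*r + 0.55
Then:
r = -0.44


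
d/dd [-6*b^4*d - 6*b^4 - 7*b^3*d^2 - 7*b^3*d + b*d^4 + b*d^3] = b*(-6*b^3 - 14*b^2*d - 7*b^2 + 4*d^3 + 3*d^2)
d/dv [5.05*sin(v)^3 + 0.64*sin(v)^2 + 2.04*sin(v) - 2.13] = (15.15*sin(v)^2 + 1.28*sin(v) + 2.04)*cos(v)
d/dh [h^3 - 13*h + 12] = 3*h^2 - 13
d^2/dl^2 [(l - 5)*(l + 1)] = 2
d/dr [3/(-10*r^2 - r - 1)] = 3*(20*r + 1)/(10*r^2 + r + 1)^2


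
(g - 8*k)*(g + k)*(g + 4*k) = g^3 - 3*g^2*k - 36*g*k^2 - 32*k^3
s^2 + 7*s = s*(s + 7)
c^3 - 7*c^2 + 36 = (c - 6)*(c - 3)*(c + 2)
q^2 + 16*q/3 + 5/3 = (q + 1/3)*(q + 5)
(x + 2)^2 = x^2 + 4*x + 4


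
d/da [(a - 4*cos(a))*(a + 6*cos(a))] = -2*a*sin(a) + 2*a + 24*sin(2*a) + 2*cos(a)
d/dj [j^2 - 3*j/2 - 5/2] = 2*j - 3/2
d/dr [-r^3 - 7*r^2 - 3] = r*(-3*r - 14)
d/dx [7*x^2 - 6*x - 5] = 14*x - 6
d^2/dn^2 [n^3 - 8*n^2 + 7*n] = 6*n - 16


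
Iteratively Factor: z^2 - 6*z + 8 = (z - 2)*(z - 4)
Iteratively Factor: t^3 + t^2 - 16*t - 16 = (t + 4)*(t^2 - 3*t - 4) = (t + 1)*(t + 4)*(t - 4)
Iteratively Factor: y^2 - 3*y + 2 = (y - 2)*(y - 1)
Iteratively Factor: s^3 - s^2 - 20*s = (s)*(s^2 - s - 20) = s*(s + 4)*(s - 5)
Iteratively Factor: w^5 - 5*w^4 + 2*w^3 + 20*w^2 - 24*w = (w - 2)*(w^4 - 3*w^3 - 4*w^2 + 12*w) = (w - 3)*(w - 2)*(w^3 - 4*w) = (w - 3)*(w - 2)^2*(w^2 + 2*w) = (w - 3)*(w - 2)^2*(w + 2)*(w)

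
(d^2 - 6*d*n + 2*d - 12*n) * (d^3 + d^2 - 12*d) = d^5 - 6*d^4*n + 3*d^4 - 18*d^3*n - 10*d^3 + 60*d^2*n - 24*d^2 + 144*d*n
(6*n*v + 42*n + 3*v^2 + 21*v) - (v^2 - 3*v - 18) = 6*n*v + 42*n + 2*v^2 + 24*v + 18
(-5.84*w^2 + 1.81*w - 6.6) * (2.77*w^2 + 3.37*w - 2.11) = -16.1768*w^4 - 14.6671*w^3 + 0.140099999999999*w^2 - 26.0611*w + 13.926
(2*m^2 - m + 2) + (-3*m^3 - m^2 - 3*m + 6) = -3*m^3 + m^2 - 4*m + 8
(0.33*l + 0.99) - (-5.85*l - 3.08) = 6.18*l + 4.07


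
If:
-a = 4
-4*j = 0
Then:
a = -4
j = 0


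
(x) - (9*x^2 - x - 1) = -9*x^2 + 2*x + 1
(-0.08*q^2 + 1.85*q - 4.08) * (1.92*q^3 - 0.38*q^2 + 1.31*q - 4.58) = -0.1536*q^5 + 3.5824*q^4 - 8.6414*q^3 + 4.3403*q^2 - 13.8178*q + 18.6864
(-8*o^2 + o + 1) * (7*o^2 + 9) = -56*o^4 + 7*o^3 - 65*o^2 + 9*o + 9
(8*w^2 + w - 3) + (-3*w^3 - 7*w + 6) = -3*w^3 + 8*w^2 - 6*w + 3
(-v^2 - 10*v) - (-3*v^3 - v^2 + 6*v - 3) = 3*v^3 - 16*v + 3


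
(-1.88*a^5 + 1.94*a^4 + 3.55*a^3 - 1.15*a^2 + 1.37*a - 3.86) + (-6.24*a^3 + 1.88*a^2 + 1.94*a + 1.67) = -1.88*a^5 + 1.94*a^4 - 2.69*a^3 + 0.73*a^2 + 3.31*a - 2.19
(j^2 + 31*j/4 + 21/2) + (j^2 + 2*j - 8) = 2*j^2 + 39*j/4 + 5/2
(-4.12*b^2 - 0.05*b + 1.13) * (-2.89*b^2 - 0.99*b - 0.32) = 11.9068*b^4 + 4.2233*b^3 - 1.8978*b^2 - 1.1027*b - 0.3616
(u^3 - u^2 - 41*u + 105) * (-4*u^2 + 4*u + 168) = -4*u^5 + 8*u^4 + 328*u^3 - 752*u^2 - 6468*u + 17640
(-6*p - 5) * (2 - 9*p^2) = 54*p^3 + 45*p^2 - 12*p - 10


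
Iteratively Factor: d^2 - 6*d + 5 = (d - 1)*(d - 5)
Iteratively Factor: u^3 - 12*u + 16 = (u + 4)*(u^2 - 4*u + 4) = (u - 2)*(u + 4)*(u - 2)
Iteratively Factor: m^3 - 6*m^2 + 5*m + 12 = (m - 3)*(m^2 - 3*m - 4) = (m - 3)*(m + 1)*(m - 4)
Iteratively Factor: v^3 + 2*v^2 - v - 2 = (v + 2)*(v^2 - 1) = (v - 1)*(v + 2)*(v + 1)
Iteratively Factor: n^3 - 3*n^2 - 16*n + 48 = (n - 4)*(n^2 + n - 12) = (n - 4)*(n - 3)*(n + 4)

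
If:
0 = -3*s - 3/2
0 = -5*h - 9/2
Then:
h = -9/10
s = -1/2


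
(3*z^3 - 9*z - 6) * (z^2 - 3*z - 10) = 3*z^5 - 9*z^4 - 39*z^3 + 21*z^2 + 108*z + 60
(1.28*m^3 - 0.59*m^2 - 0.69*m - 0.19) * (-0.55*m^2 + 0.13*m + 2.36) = -0.704*m^5 + 0.4909*m^4 + 3.3236*m^3 - 1.3776*m^2 - 1.6531*m - 0.4484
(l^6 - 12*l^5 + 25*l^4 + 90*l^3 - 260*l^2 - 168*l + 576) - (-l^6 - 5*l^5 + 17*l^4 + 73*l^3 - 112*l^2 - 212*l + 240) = 2*l^6 - 7*l^5 + 8*l^4 + 17*l^3 - 148*l^2 + 44*l + 336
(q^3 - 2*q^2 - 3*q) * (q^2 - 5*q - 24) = q^5 - 7*q^4 - 17*q^3 + 63*q^2 + 72*q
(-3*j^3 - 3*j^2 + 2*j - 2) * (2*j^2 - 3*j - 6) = -6*j^5 + 3*j^4 + 31*j^3 + 8*j^2 - 6*j + 12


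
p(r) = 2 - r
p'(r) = -1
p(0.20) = 1.80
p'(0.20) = -1.00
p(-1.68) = 3.68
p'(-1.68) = -1.00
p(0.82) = 1.18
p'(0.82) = -1.00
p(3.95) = -1.95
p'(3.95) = -1.00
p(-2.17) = 4.17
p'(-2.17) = -1.00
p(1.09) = 0.91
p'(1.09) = -1.00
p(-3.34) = 5.34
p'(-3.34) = -1.00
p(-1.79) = 3.79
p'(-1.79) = -1.00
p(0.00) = 2.00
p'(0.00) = -1.00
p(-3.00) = 5.00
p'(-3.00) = -1.00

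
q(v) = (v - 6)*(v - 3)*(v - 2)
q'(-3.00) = 129.00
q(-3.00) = -270.00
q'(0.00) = 36.00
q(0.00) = -36.00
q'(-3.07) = 131.81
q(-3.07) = -279.13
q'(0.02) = 35.56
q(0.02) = -35.28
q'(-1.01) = 61.28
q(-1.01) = -84.61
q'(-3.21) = 137.53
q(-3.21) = -297.98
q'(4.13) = -3.69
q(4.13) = -4.50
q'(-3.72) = 159.36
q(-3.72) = -373.62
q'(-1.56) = 77.62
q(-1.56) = -122.73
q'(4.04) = -3.92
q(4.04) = -4.16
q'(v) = (v - 6)*(v - 3) + (v - 6)*(v - 2) + (v - 3)*(v - 2)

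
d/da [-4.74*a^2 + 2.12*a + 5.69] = 2.12 - 9.48*a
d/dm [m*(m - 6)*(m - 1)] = 3*m^2 - 14*m + 6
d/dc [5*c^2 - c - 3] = 10*c - 1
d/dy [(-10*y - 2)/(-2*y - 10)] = 24/(y + 5)^2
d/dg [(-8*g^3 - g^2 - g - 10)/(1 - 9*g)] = (144*g^3 - 15*g^2 - 2*g - 91)/(81*g^2 - 18*g + 1)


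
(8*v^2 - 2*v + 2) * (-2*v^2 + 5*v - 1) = -16*v^4 + 44*v^3 - 22*v^2 + 12*v - 2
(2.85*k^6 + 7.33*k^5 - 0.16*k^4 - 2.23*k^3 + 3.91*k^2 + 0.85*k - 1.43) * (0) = 0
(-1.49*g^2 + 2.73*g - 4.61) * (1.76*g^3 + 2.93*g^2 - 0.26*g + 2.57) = -2.6224*g^5 + 0.4391*g^4 + 0.272700000000001*g^3 - 18.0464*g^2 + 8.2147*g - 11.8477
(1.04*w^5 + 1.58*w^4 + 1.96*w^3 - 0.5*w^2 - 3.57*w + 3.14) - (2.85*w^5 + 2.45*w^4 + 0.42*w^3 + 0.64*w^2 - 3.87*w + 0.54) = -1.81*w^5 - 0.87*w^4 + 1.54*w^3 - 1.14*w^2 + 0.3*w + 2.6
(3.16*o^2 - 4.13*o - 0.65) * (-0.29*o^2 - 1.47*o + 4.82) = -0.9164*o^4 - 3.4475*o^3 + 21.4908*o^2 - 18.9511*o - 3.133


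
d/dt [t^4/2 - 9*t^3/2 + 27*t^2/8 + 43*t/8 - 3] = 2*t^3 - 27*t^2/2 + 27*t/4 + 43/8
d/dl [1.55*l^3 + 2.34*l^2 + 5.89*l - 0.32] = 4.65*l^2 + 4.68*l + 5.89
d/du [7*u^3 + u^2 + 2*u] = 21*u^2 + 2*u + 2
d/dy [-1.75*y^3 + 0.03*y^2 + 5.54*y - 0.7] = -5.25*y^2 + 0.06*y + 5.54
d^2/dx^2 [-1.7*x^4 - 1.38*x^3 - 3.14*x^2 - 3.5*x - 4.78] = -20.4*x^2 - 8.28*x - 6.28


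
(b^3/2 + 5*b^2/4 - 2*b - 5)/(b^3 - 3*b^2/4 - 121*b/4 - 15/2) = (-2*b^3 - 5*b^2 + 8*b + 20)/(-4*b^3 + 3*b^2 + 121*b + 30)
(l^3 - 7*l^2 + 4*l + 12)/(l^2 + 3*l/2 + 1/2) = 2*(l^2 - 8*l + 12)/(2*l + 1)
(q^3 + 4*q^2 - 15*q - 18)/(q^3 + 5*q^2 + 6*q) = (q^3 + 4*q^2 - 15*q - 18)/(q*(q^2 + 5*q + 6))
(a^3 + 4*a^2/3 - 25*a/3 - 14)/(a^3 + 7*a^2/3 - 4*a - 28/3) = (a - 3)/(a - 2)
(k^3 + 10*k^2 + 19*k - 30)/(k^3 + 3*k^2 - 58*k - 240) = (k - 1)/(k - 8)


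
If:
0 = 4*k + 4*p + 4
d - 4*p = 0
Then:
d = 4*p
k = -p - 1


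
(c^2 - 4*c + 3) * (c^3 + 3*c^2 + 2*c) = c^5 - c^4 - 7*c^3 + c^2 + 6*c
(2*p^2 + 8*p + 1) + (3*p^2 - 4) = 5*p^2 + 8*p - 3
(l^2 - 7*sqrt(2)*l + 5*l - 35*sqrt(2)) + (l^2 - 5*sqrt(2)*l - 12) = 2*l^2 - 12*sqrt(2)*l + 5*l - 35*sqrt(2) - 12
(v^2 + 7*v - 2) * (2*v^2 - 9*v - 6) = 2*v^4 + 5*v^3 - 73*v^2 - 24*v + 12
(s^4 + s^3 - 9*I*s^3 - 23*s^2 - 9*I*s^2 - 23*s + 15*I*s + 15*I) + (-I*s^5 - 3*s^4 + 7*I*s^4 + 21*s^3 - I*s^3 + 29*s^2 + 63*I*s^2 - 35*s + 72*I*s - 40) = -I*s^5 - 2*s^4 + 7*I*s^4 + 22*s^3 - 10*I*s^3 + 6*s^2 + 54*I*s^2 - 58*s + 87*I*s - 40 + 15*I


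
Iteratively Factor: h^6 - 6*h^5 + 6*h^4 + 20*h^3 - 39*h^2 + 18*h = (h + 2)*(h^5 - 8*h^4 + 22*h^3 - 24*h^2 + 9*h) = (h - 1)*(h + 2)*(h^4 - 7*h^3 + 15*h^2 - 9*h) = (h - 3)*(h - 1)*(h + 2)*(h^3 - 4*h^2 + 3*h) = (h - 3)^2*(h - 1)*(h + 2)*(h^2 - h) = h*(h - 3)^2*(h - 1)*(h + 2)*(h - 1)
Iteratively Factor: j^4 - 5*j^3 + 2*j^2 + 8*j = (j)*(j^3 - 5*j^2 + 2*j + 8) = j*(j - 2)*(j^2 - 3*j - 4) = j*(j - 4)*(j - 2)*(j + 1)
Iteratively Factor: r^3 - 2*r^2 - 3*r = (r - 3)*(r^2 + r) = r*(r - 3)*(r + 1)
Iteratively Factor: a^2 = (a)*(a)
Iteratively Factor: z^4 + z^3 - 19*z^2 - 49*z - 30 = (z + 1)*(z^3 - 19*z - 30) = (z - 5)*(z + 1)*(z^2 + 5*z + 6) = (z - 5)*(z + 1)*(z + 2)*(z + 3)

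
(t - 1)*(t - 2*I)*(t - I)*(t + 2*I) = t^4 - t^3 - I*t^3 + 4*t^2 + I*t^2 - 4*t - 4*I*t + 4*I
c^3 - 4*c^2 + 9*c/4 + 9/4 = (c - 3)*(c - 3/2)*(c + 1/2)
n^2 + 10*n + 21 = (n + 3)*(n + 7)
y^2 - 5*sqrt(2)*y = y*(y - 5*sqrt(2))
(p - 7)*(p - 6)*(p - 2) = p^3 - 15*p^2 + 68*p - 84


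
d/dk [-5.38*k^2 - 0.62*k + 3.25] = -10.76*k - 0.62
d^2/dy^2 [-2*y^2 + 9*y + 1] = -4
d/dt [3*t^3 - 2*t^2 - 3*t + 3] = 9*t^2 - 4*t - 3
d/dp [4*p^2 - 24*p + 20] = 8*p - 24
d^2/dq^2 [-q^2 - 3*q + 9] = -2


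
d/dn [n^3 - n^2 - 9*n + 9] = 3*n^2 - 2*n - 9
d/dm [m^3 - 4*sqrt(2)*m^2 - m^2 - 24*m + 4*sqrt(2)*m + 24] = 3*m^2 - 8*sqrt(2)*m - 2*m - 24 + 4*sqrt(2)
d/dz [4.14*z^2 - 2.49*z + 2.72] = 8.28*z - 2.49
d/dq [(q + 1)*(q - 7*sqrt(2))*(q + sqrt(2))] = 3*q^2 - 12*sqrt(2)*q + 2*q - 14 - 6*sqrt(2)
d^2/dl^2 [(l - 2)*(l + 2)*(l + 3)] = 6*l + 6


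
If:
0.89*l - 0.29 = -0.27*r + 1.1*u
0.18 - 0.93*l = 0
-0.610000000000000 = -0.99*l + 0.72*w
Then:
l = 0.19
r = 4.07407407407407*u + 0.436081242532855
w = -0.58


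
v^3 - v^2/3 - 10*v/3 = v*(v - 2)*(v + 5/3)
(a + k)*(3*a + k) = 3*a^2 + 4*a*k + k^2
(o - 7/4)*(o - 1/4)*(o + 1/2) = o^3 - 3*o^2/2 - 9*o/16 + 7/32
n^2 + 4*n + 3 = (n + 1)*(n + 3)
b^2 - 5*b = b*(b - 5)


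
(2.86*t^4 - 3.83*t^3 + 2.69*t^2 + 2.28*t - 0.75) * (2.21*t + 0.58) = 6.3206*t^5 - 6.8055*t^4 + 3.7235*t^3 + 6.599*t^2 - 0.3351*t - 0.435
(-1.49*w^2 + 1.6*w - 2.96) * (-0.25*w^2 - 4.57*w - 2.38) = 0.3725*w^4 + 6.4093*w^3 - 3.0258*w^2 + 9.7192*w + 7.0448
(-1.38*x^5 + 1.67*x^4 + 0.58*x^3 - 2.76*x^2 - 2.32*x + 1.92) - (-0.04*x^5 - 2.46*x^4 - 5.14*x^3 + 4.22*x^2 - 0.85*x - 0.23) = -1.34*x^5 + 4.13*x^4 + 5.72*x^3 - 6.98*x^2 - 1.47*x + 2.15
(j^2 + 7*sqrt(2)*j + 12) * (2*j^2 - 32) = 2*j^4 + 14*sqrt(2)*j^3 - 8*j^2 - 224*sqrt(2)*j - 384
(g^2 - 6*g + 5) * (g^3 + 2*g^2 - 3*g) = g^5 - 4*g^4 - 10*g^3 + 28*g^2 - 15*g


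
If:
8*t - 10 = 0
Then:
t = 5/4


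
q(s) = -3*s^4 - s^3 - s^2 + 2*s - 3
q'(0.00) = 2.00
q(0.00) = -3.00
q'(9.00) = -9007.00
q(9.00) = -20478.00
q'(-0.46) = 3.45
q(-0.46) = -4.17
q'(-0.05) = 2.09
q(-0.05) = -3.10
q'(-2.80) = 247.50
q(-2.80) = -178.88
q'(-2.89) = 272.37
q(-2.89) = -202.27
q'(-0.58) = 4.49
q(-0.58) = -4.64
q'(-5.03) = 1463.32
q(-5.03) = -1831.50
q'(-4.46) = 1015.84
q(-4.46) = -1130.12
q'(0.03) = 1.94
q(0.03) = -2.94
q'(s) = -12*s^3 - 3*s^2 - 2*s + 2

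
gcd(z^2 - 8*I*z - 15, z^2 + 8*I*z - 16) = 1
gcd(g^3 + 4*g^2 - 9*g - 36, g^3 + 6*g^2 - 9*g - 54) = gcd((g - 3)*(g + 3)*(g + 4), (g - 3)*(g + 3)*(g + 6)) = g^2 - 9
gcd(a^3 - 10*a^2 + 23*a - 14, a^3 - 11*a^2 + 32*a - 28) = a^2 - 9*a + 14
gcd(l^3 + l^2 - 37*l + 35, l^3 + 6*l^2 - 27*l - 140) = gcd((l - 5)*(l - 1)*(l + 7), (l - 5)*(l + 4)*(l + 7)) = l^2 + 2*l - 35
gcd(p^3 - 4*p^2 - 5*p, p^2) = p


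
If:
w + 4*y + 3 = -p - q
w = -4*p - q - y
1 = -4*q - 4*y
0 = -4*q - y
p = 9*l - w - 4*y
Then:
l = -37/108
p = 2/3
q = 1/12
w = -29/12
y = -1/3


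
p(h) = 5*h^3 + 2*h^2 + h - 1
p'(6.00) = 565.00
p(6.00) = 1157.00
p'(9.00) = 1252.00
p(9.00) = 3815.00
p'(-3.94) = 218.09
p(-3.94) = -279.71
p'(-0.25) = 0.94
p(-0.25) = -1.20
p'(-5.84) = 489.22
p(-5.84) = -934.51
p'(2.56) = 109.54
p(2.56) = 98.55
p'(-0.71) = 5.72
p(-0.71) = -2.49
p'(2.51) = 105.54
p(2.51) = 93.18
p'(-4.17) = 245.15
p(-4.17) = -332.95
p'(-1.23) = 18.77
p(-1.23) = -8.51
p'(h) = 15*h^2 + 4*h + 1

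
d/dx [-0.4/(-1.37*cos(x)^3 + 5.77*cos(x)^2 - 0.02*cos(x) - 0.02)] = (1.644*cos(x)^2 - 4.616*cos(x) + 0.008)*sin(x)/(1.37*cos(x)^3 - 5.77*cos(x)^2 + 0.02*cos(x) + 0.02)^2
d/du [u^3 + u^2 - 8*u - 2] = 3*u^2 + 2*u - 8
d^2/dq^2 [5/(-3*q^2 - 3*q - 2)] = 30*(3*q^2 + 3*q - 3*(2*q + 1)^2 + 2)/(3*q^2 + 3*q + 2)^3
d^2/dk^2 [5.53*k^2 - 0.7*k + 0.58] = 11.0600000000000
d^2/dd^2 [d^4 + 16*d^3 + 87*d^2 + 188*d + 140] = 12*d^2 + 96*d + 174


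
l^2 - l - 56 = (l - 8)*(l + 7)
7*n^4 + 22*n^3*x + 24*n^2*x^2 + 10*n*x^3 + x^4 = (n + x)^3*(7*n + x)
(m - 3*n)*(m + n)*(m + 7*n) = m^3 + 5*m^2*n - 17*m*n^2 - 21*n^3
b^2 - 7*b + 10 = (b - 5)*(b - 2)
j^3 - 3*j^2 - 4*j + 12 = (j - 3)*(j - 2)*(j + 2)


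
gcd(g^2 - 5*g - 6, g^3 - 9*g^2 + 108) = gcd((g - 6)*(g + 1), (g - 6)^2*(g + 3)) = g - 6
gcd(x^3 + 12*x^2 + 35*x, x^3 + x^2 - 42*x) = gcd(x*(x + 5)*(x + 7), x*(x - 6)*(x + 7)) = x^2 + 7*x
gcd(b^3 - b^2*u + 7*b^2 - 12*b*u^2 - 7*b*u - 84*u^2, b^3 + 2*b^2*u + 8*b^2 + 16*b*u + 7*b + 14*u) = b + 7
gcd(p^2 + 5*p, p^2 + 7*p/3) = p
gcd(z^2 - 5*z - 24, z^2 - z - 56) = z - 8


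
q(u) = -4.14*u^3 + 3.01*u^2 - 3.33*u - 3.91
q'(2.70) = -77.62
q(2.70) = -72.45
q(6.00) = -809.77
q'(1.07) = -11.11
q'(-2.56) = -100.14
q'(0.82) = -6.74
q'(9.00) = -955.17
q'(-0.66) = -12.71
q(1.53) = -16.79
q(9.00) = -2808.13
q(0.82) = -6.90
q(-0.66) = 0.79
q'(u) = -12.42*u^2 + 6.02*u - 3.33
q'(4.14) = -191.28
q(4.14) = -259.87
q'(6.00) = -414.33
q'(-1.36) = -34.49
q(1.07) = -9.10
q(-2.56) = 93.80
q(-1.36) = 16.60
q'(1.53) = -23.19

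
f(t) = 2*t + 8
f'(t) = 2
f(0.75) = 9.50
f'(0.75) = 2.00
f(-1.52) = 4.96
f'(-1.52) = 2.00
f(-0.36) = 7.28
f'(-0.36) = 2.00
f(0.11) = 8.22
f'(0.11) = 2.00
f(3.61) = 15.22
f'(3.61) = 2.00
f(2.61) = 13.22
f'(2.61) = 2.00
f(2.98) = 13.96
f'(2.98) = 2.00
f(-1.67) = 4.66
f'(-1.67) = 2.00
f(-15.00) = -22.00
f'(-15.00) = 2.00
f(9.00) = 26.00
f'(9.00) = 2.00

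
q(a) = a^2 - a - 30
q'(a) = 2*a - 1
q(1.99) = -28.03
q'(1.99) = 2.98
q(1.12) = -29.87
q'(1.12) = 1.24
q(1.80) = -28.56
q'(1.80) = 2.60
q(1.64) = -28.95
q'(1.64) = 2.28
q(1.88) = -28.35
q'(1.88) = 2.76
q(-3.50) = -14.25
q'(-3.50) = -8.00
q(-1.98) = -24.10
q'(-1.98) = -4.96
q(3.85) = -19.03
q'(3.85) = 6.70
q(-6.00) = 12.00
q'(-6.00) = -13.00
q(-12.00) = 126.00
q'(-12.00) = -25.00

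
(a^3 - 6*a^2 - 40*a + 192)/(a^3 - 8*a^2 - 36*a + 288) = (a - 4)/(a - 6)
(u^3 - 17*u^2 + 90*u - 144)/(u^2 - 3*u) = u - 14 + 48/u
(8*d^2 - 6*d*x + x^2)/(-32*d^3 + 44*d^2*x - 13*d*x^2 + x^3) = (-2*d + x)/(8*d^2 - 9*d*x + x^2)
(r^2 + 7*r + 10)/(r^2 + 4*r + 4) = (r + 5)/(r + 2)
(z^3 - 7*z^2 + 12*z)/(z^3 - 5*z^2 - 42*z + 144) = z*(z - 4)/(z^2 - 2*z - 48)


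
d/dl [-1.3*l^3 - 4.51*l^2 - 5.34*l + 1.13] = -3.9*l^2 - 9.02*l - 5.34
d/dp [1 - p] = -1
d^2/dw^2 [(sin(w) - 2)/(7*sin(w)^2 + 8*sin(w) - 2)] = (-49*sin(w)^5 + 448*sin(w)^4 + 350*sin(w)^3 - 364*sin(w)^2 - 560*sin(w) - 280)/(7*sin(w)^2 + 8*sin(w) - 2)^3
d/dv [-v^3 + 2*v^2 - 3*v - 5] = -3*v^2 + 4*v - 3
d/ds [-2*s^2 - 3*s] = -4*s - 3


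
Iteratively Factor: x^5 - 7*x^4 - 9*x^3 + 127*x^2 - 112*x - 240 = (x + 1)*(x^4 - 8*x^3 - x^2 + 128*x - 240) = (x - 3)*(x + 1)*(x^3 - 5*x^2 - 16*x + 80) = (x - 3)*(x + 1)*(x + 4)*(x^2 - 9*x + 20) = (x - 4)*(x - 3)*(x + 1)*(x + 4)*(x - 5)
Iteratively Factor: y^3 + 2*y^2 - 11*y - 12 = (y + 4)*(y^2 - 2*y - 3) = (y - 3)*(y + 4)*(y + 1)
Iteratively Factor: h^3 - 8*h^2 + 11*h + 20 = (h - 4)*(h^2 - 4*h - 5) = (h - 5)*(h - 4)*(h + 1)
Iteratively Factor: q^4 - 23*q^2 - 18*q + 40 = (q - 1)*(q^3 + q^2 - 22*q - 40) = (q - 1)*(q + 2)*(q^2 - q - 20) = (q - 5)*(q - 1)*(q + 2)*(q + 4)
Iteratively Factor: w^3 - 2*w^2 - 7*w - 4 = (w - 4)*(w^2 + 2*w + 1) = (w - 4)*(w + 1)*(w + 1)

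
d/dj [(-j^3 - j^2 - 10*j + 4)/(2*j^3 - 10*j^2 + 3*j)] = (12*j^4 + 34*j^3 - 127*j^2 + 80*j - 12)/(j^2*(4*j^4 - 40*j^3 + 112*j^2 - 60*j + 9))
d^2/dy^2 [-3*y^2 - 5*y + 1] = -6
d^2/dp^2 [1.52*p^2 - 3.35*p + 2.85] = 3.04000000000000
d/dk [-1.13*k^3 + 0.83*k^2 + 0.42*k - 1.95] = -3.39*k^2 + 1.66*k + 0.42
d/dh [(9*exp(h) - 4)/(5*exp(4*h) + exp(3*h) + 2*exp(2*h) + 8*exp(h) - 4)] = (-(9*exp(h) - 4)*(20*exp(3*h) + 3*exp(2*h) + 4*exp(h) + 8) + 45*exp(4*h) + 9*exp(3*h) + 18*exp(2*h) + 72*exp(h) - 36)*exp(h)/(5*exp(4*h) + exp(3*h) + 2*exp(2*h) + 8*exp(h) - 4)^2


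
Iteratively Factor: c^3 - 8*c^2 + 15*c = (c - 3)*(c^2 - 5*c) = c*(c - 3)*(c - 5)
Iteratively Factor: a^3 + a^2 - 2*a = (a)*(a^2 + a - 2) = a*(a - 1)*(a + 2)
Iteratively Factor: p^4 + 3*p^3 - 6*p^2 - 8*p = (p + 4)*(p^3 - p^2 - 2*p) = p*(p + 4)*(p^2 - p - 2) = p*(p + 1)*(p + 4)*(p - 2)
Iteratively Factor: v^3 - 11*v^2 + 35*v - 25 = (v - 5)*(v^2 - 6*v + 5) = (v - 5)^2*(v - 1)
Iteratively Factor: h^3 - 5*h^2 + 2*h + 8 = (h + 1)*(h^2 - 6*h + 8) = (h - 2)*(h + 1)*(h - 4)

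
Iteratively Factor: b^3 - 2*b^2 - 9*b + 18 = (b - 2)*(b^2 - 9) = (b - 2)*(b + 3)*(b - 3)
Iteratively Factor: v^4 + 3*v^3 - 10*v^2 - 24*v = (v + 2)*(v^3 + v^2 - 12*v) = (v + 2)*(v + 4)*(v^2 - 3*v) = (v - 3)*(v + 2)*(v + 4)*(v)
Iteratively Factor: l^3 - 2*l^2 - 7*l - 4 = (l + 1)*(l^2 - 3*l - 4) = (l - 4)*(l + 1)*(l + 1)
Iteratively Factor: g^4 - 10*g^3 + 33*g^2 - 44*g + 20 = (g - 2)*(g^3 - 8*g^2 + 17*g - 10) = (g - 2)*(g - 1)*(g^2 - 7*g + 10) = (g - 5)*(g - 2)*(g - 1)*(g - 2)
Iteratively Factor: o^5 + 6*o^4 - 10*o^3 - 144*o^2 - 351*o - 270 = (o + 3)*(o^4 + 3*o^3 - 19*o^2 - 87*o - 90) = (o - 5)*(o + 3)*(o^3 + 8*o^2 + 21*o + 18) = (o - 5)*(o + 2)*(o + 3)*(o^2 + 6*o + 9) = (o - 5)*(o + 2)*(o + 3)^2*(o + 3)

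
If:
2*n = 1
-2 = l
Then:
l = -2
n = 1/2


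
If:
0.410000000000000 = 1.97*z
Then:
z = 0.21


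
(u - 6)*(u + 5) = u^2 - u - 30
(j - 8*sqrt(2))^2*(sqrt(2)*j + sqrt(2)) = sqrt(2)*j^3 - 32*j^2 + sqrt(2)*j^2 - 32*j + 128*sqrt(2)*j + 128*sqrt(2)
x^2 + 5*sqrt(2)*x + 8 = (x + sqrt(2))*(x + 4*sqrt(2))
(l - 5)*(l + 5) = l^2 - 25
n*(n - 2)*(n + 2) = n^3 - 4*n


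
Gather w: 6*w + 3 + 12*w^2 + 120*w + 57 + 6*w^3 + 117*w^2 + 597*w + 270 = 6*w^3 + 129*w^2 + 723*w + 330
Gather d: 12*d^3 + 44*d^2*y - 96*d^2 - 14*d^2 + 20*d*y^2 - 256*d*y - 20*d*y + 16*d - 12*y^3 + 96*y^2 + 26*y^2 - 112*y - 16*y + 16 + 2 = 12*d^3 + d^2*(44*y - 110) + d*(20*y^2 - 276*y + 16) - 12*y^3 + 122*y^2 - 128*y + 18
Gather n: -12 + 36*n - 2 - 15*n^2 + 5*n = -15*n^2 + 41*n - 14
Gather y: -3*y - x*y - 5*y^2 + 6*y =-5*y^2 + y*(3 - x)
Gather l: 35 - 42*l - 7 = 28 - 42*l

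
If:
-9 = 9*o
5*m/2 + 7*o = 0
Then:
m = 14/5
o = -1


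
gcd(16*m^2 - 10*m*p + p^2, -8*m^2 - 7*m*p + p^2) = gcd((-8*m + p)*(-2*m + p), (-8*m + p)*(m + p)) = -8*m + p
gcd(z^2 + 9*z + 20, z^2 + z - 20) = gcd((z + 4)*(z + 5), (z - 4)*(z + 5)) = z + 5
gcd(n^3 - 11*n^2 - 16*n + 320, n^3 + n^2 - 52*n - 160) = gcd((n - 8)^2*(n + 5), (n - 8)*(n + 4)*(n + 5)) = n^2 - 3*n - 40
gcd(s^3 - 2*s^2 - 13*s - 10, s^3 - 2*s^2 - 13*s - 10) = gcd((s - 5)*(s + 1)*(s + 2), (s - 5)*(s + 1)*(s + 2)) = s^3 - 2*s^2 - 13*s - 10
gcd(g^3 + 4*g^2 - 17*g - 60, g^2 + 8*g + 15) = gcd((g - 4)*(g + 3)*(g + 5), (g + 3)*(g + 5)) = g^2 + 8*g + 15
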